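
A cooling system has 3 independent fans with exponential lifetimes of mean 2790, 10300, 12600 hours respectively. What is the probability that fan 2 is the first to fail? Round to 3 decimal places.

0.182

Rates: λ_i = 1/mean_i → 0.000358423, 0.0000970874, 0.0000793651; Σλ = 0.000534875.
P(fan 2 first) = λ_2/Σλ = 0.0000970874/0.000534875 ≈ 0.182.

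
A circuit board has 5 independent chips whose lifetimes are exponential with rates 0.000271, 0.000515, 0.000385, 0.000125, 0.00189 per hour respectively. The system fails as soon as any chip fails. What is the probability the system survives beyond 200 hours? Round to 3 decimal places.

The time to first failure is exponential with rate Σλ = 0.000271 + 0.000515 + 0.000385 + 0.000125 + 0.00189 = 0.003186.
P(min > 200) = e^(−0.003186·200) = e^(−0.6372) ≈ 0.529.

0.529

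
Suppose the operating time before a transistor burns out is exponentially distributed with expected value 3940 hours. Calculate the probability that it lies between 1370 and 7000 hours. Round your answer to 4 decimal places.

The rate is λ = 1/3940 = 0.000253807 per hour.
P(1370 < X < 7000) = e^(−λ·1370) − e^(−λ·7000) = 0.70630 − 0.16920 ≈ 0.5371.

0.5371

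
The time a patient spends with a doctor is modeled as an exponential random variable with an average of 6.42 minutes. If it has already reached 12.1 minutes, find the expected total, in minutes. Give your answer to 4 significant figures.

18.52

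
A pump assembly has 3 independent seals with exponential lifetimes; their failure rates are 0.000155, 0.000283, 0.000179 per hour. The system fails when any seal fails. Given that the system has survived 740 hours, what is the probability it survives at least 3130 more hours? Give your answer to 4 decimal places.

0.1450

Time to first failure ~ Exp(Σλ) with Σλ = 0.000617.
By memorylessness, P(T > 740+3130 | T > 740) = P(T > 3130) = e^(−0.000617·3130) ≈ 0.1450.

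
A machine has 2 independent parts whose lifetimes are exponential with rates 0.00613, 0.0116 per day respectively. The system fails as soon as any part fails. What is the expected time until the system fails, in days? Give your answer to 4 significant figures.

56.40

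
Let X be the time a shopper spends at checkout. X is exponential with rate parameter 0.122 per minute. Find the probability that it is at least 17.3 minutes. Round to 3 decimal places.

P(X > 17.3) = e^(−λ·17.3) = e^(−2.1106) ≈ 0.121.

0.121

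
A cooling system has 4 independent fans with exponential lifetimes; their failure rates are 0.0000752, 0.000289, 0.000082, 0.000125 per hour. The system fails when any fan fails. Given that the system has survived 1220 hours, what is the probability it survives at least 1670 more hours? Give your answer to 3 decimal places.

Time to first failure ~ Exp(Σλ) with Σλ = 0.0005712.
By memorylessness, P(T > 1220+1670 | T > 1220) = P(T > 1670) = e^(−0.0005712·1670) ≈ 0.385.

0.385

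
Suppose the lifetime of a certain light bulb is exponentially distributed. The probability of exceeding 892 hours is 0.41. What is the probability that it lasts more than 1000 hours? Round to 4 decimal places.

e^(−λ·892) = 0.41 ⇒ λ = −ln(0.41)/892 = 0.000999549.
P(X > 1000) = e^(−0.000999549·1000) = e^(−0.99955) ≈ 0.3680.

0.3680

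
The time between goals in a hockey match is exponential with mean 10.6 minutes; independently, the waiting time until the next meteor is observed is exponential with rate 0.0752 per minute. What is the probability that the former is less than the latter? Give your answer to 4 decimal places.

0.5564

λ_1 = 1/10.6 = 0.0943396, λ_2 = 0.0752.
For independent exponentials, P(the former < the latter) = λ_1/(λ_1+λ_2) = 0.0943396/0.16954 ≈ 0.5564.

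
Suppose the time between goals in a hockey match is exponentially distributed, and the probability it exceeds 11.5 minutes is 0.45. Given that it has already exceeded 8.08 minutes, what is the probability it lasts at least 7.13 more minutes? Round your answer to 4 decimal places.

From e^(−λ·11.5) = 0.45, λ = −ln(0.45)/11.5 = 0.0694355.
Memoryless: P(X > 8.08+7.13 | X > 8.08) = P(X > 7.13) = e^(−0.0694355·7.13) ≈ 0.6095.

0.6095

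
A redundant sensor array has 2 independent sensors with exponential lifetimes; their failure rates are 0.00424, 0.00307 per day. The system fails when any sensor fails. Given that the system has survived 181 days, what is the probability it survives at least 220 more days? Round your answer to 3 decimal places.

Time to first failure ~ Exp(Σλ) with Σλ = 0.00731.
By memorylessness, P(T > 181+220 | T > 181) = P(T > 220) = e^(−0.00731·220) ≈ 0.200.

0.200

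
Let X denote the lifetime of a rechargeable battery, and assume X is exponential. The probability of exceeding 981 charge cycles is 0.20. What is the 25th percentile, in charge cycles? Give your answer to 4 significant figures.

175.4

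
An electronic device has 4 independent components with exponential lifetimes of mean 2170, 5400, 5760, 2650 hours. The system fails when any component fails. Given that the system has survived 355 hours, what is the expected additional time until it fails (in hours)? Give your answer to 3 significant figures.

835

First-failure rate Σλ = 1/2170 + 1/5400 + 1/5760 + 1/2650 = 0.00119698.
By memorylessness the expected residual is 1/Σλ = 835.433 hours, regardless of the 355 already elapsed.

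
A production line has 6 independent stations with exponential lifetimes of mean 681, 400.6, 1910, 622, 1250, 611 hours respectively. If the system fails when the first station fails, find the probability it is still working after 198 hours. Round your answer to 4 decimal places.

0.1846

The first failure time is exponential with rate Σλ_i = 1/681 + 1/400.6 + 1/1910 + 1/622 + 1/1250 + 1/611 = 0.00853262 per hour.
P(min > 198) = e^(−0.00853262·198) = e^(−1.6895) ≈ 0.1846.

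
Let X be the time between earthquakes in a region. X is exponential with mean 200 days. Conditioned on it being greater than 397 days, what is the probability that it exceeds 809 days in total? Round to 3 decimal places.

0.127

The rate is λ = 1/200 = 0.005 per day.
The exponential is memoryless, so the remaining time is again Exp(λ): the condition X > 397 is irrelevant.
P(X > 412) = e^(−2.06) ≈ 0.127.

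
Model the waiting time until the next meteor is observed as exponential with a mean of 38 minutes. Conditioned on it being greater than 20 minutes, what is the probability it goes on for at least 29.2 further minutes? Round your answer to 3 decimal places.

The rate is λ = 1/38 = 0.0263158 per minute.
By the memoryless property, P(X > 20+29.2 | X > 20) = P(X > 29.2).
P(X > 29.2) = e^(−0.76842) ≈ 0.464.

0.464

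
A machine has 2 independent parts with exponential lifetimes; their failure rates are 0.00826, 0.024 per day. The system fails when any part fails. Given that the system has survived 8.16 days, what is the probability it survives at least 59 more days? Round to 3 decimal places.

0.149

Time to first failure ~ Exp(Σλ) with Σλ = 0.03226.
By memorylessness, P(T > 8.16+59 | T > 8.16) = P(T > 59) = e^(−0.03226·59) ≈ 0.149.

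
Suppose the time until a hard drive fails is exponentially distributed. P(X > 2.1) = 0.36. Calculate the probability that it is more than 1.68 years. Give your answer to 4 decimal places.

0.4416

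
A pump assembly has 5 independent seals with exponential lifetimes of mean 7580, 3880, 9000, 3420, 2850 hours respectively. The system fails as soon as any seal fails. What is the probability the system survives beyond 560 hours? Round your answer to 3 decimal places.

0.527

The first failure time is exponential with rate Σλ_i = 1/7580 + 1/3880 + 1/9000 + 1/3420 + 1/2850 = 0.00114404 per hour.
P(min > 560) = e^(−0.00114404·560) = e^(−0.64066) ≈ 0.527.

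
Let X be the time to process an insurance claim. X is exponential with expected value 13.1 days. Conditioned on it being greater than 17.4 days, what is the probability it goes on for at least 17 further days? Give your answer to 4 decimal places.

0.2732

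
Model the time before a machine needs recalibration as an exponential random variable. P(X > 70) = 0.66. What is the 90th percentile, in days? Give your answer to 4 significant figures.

e^(−λ·70) = 0.66 ⇒ λ = −ln(0.66)/70 = 0.00593593.
90th percentile: 1 − e^(−λt) = 0.9, t = −ln(0.1)/λ = 387.906 days.

387.9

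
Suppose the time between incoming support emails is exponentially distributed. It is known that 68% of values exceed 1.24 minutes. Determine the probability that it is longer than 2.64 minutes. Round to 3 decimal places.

0.440

e^(−λ·1.24) = 0.68 ⇒ λ = −ln(0.68)/1.24 = 0.311018.
P(X > 2.64) = e^(−0.311018·2.64) = e^(−0.82109) ≈ 0.440.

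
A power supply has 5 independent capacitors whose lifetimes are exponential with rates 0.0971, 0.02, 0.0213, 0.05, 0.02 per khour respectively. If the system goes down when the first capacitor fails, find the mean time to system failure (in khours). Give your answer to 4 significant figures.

4.798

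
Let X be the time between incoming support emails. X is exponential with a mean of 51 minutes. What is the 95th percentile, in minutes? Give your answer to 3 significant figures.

The rate is λ = 1/51 = 0.0196078 per minute.
Set 1 − e^(−λt) = 0.95, so t = −ln(0.05)/λ = 2.9957/0.0196078 ≈ 152.782 minutes.

153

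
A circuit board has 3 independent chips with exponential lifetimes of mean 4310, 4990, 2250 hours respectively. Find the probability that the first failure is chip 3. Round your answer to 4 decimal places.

0.5069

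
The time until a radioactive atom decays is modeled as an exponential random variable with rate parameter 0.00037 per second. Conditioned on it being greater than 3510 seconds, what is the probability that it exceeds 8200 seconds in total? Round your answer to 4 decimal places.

By the memoryless property, P(X > 3510+4690 | X > 3510) = P(X > 4690).
P(X > 4690) = e^(−1.7353) ≈ 0.1763.

0.1763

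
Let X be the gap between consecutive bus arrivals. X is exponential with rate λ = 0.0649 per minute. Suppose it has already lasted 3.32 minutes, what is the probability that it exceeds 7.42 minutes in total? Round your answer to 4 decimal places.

By the memoryless property, P(X > 3.32+4.1 | X > 3.32) = P(X > 4.1).
P(X > 4.1) = e^(−0.26609) ≈ 0.7664.

0.7664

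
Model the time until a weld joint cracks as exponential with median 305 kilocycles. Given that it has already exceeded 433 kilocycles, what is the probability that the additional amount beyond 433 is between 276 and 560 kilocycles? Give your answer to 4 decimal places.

0.2540

For an exponential, median = ln(2)/λ, so λ = ln 2 / 305 = 0.00227261 per kilocycle.
Memoryless: the residual past 433 is again Exp(λ).
P(276 < residual < 560) = e^(−λ·276) − e^(−λ·560) = 0.53406 − 0.28008 ≈ 0.2540.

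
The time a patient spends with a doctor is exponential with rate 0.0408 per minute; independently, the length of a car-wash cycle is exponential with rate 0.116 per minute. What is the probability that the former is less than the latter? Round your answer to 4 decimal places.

λ_1 = 0.0408, λ_2 = 0.116.
For independent exponentials, P(the former < the latter) = λ_1/(λ_1+λ_2) = 0.0408/0.1568 ≈ 0.2602.

0.2602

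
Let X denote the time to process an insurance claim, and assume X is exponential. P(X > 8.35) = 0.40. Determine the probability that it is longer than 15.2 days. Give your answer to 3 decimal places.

0.189

e^(−λ·8.35) = 0.40 ⇒ λ = −ln(0.40)/8.35 = 0.109735.
P(X > 15.2) = e^(−0.109735·15.2) = e^(−1.668) ≈ 0.189.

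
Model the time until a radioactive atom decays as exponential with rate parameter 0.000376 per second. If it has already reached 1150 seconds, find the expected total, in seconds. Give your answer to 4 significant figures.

By memorylessness, E[X | X > 1150] = 1150 + 1/λ = 1150 + 2659.57 = 3809.57 seconds.

3810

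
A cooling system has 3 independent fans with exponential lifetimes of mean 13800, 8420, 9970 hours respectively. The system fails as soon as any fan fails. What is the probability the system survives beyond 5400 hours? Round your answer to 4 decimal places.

0.2072

The first failure time is exponential with rate Σλ_i = 1/13800 + 1/8420 + 1/9970 = 0.00029153 per hour.
P(min > 5400) = e^(−0.00029153·5400) = e^(−1.5743) ≈ 0.2072.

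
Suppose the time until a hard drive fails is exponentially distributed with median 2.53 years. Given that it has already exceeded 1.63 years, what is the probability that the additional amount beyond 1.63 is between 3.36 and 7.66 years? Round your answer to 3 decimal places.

For an exponential, median = ln(2)/λ, so λ = ln 2 / 2.53 = 0.273971 per year.
Memoryless: the residual past 1.63 is again Exp(λ).
P(3.36 < residual < 7.66) = e^(−λ·3.36) − e^(−λ·7.66) = 0.39830 − 0.12263 ≈ 0.276.

0.276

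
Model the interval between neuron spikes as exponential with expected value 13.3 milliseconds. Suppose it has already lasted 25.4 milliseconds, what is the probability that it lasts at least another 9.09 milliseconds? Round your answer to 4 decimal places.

The rate is λ = 1/13.3 = 0.075188 per millisecond.
The exponential is memoryless, so the remaining time is again Exp(λ): the condition X > 25.4 is irrelevant.
P(X > 9.09) = e^(−0.68346) ≈ 0.5049.

0.5049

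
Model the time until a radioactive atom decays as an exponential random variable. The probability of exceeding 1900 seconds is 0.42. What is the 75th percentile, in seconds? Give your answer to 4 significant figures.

e^(−λ·1900) = 0.42 ⇒ λ = −ln(0.42)/1900 = 0.000456579.
75th percentile: 1 − e^(−λt) = 0.75, t = −ln(0.25)/λ = 3036.26 seconds.

3036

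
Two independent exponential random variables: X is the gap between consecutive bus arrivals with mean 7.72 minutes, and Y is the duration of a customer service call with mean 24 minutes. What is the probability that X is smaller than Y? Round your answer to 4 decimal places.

λ_1 = 1/7.72 = 0.129534, λ_2 = 1/24 = 0.0416667.
For independent exponentials, P(X < Y) = λ_1/(λ_1+λ_2) = 0.129534/0.1712 ≈ 0.7566.

0.7566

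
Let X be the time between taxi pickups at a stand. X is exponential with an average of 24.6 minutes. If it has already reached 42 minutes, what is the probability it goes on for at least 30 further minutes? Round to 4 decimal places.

0.2954

The rate is λ = 1/24.6 = 0.0406504 per minute.
The exponential is memoryless, so the remaining time is again Exp(λ): the condition X > 42 is irrelevant.
P(X > 30) = e^(−1.2195) ≈ 0.2954.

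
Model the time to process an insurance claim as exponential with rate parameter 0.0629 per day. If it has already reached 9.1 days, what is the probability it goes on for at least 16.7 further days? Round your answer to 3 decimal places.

0.350

By the memoryless property, P(X > 9.1+16.7 | X > 9.1) = P(X > 16.7).
P(X > 16.7) = e^(−1.0504) ≈ 0.350.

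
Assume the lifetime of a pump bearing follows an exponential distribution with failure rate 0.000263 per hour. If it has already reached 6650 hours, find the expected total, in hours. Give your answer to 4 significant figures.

By memorylessness, E[X | X > 6650] = 6650 + 1/λ = 6650 + 3802.28 = 10452.3 hours.

10450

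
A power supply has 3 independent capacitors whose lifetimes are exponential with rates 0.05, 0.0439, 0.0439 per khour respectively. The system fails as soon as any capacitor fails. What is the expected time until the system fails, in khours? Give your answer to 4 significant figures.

7.257

The time to first failure is exponential with rate Σλ = 0.05 + 0.0439 + 0.0439 = 0.1378.
E[min] = 1/Σλ = 1/0.1378 = 7.25689 khours.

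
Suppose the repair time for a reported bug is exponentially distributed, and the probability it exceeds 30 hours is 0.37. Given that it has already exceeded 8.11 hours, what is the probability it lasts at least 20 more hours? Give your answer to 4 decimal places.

0.5154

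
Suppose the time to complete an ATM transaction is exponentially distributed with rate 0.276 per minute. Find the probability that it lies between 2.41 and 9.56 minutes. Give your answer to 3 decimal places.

0.443

P(2.41 < X < 9.56) = e^(−λ·2.41) − e^(−λ·9.56) = 0.51419 − 0.07146 ≈ 0.443.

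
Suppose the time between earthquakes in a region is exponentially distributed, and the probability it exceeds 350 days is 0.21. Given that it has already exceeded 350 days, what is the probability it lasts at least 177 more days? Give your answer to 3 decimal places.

From e^(−λ·350) = 0.21, λ = −ln(0.21)/350 = 0.00445899.
Memoryless: P(X > 350+177 | X > 350) = P(X > 177) = e^(−0.00445899·177) ≈ 0.454.

0.454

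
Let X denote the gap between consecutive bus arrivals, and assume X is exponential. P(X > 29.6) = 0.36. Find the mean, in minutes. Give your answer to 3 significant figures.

29.0

e^(−λ·29.6) = 0.36 ⇒ λ = −ln(0.36)/29.6 = 0.0345152.
Mean = 1/λ = 28.9727 minutes.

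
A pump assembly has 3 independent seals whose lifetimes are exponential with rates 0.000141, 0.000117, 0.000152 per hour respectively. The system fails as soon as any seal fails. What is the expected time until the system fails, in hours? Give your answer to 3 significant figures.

2440

The time to first failure is exponential with rate Σλ = 0.000141 + 0.000117 + 0.000152 = 0.00041.
E[min] = 1/Σλ = 1/0.00041 = 2439.02 hours.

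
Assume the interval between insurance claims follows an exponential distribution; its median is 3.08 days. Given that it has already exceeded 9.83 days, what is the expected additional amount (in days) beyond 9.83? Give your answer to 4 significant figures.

4.444

For an exponential, median = ln(2)/λ, so λ = ln 2 / 3.08 = 0.225048 per day.
By memorylessness, the remaining amount past any threshold is again Exp(λ) with mean 1/λ = 4.4435 days.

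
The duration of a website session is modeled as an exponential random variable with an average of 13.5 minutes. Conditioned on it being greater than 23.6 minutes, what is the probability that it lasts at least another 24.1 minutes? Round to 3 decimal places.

0.168

The rate is λ = 1/13.5 = 0.0740741 per minute.
P(X > s+t | X > s) = e^(−λ(s+t))/e^(−λs) = e^(−λt), independent of s = 23.6.
P(X > 24.1) = e^(−1.7852) ≈ 0.168.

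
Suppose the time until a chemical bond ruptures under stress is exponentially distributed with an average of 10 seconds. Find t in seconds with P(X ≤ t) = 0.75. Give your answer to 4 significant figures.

13.86

The rate is λ = 1/10 = 0.1 per second.
Set 1 − e^(−λt) = 0.75, so t = −ln(0.25)/λ = 1.3863/0.1 ≈ 13.8629 seconds.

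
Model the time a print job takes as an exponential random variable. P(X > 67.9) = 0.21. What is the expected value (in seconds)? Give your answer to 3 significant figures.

43.5

e^(−λ·67.9) = 0.21 ⇒ λ = −ln(0.21)/67.9 = 0.0229845.
Mean = 1/λ = 43.5076 seconds.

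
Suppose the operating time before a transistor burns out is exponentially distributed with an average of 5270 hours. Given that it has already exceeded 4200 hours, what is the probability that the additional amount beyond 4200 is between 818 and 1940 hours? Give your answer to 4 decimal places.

The rate is λ = 1/5270 = 0.000189753 per hour.
Memoryless: the residual past 4200 is again Exp(λ).
P(818 < residual < 1940) = e^(−λ·818) − e^(−λ·1940) = 0.85623 − 0.69203 ≈ 0.1642.

0.1642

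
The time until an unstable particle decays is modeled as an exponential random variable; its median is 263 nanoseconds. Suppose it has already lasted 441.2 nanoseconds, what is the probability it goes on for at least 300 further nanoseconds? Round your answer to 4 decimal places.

0.4535

For an exponential, median = ln(2)/λ, so λ = ln 2 / 263 = 0.00263554 per nanosecond.
By the memoryless property, P(X > 441.2+300 | X > 441.2) = P(X > 300).
P(X > 300) = e^(−0.79066) ≈ 0.4535.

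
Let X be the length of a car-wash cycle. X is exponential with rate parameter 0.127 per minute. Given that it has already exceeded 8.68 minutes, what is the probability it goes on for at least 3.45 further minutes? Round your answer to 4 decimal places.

0.6452

P(X > s+t | X > s) = e^(−λ(s+t))/e^(−λs) = e^(−λt), independent of s = 8.68.
P(X > 3.45) = e^(−0.43815) ≈ 0.6452.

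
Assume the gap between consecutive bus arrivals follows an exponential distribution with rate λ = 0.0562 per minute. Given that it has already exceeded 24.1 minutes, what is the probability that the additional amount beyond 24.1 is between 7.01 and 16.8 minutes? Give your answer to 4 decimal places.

0.2854

Memoryless: the residual past 24.1 is again Exp(λ).
P(7.01 < residual < 16.8) = e^(−λ·7.01) − e^(−λ·16.8) = 0.67438 − 0.38901 ≈ 0.2854.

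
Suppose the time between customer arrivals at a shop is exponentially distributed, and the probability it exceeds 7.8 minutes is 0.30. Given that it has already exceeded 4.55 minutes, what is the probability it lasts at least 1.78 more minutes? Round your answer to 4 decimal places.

From e^(−λ·7.8) = 0.30, λ = −ln(0.30)/7.8 = 0.154355.
Memoryless: P(X > 4.55+1.78 | X > 4.55) = P(X > 1.78) = e^(−0.154355·1.78) ≈ 0.7598.

0.7598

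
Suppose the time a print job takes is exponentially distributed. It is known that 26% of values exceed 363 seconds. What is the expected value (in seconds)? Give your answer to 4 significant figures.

269.5

e^(−λ·363) = 0.26 ⇒ λ = −ln(0.26)/363 = 0.00371095.
Mean = 1/λ = 269.473 seconds.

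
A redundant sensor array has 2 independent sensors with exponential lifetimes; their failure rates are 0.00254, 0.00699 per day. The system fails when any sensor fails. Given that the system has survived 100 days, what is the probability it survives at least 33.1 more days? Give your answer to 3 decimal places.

Time to first failure ~ Exp(Σλ) with Σλ = 0.00953.
By memorylessness, P(T > 100+33.1 | T > 100) = P(T > 33.1) = e^(−0.00953·33.1) ≈ 0.729.

0.729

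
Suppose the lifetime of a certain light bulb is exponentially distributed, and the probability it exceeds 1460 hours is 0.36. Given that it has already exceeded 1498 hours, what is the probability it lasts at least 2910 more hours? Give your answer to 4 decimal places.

0.1305

From e^(−λ·1460) = 0.36, λ = −ln(0.36)/1460 = 0.000699761.
Memoryless: P(X > 1498+2910 | X > 1498) = P(X > 2910) = e^(−0.000699761·2910) ≈ 0.1305.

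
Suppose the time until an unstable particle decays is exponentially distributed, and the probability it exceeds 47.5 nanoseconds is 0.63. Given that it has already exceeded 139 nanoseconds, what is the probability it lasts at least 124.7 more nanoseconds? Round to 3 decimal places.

0.297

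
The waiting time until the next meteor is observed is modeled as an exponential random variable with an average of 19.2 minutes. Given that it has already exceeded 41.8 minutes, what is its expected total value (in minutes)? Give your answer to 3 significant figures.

The rate is λ = 1/19.2 = 0.0520833 per minute.
By memorylessness, E[X | X > 41.8] = 41.8 + 1/λ = 41.8 + 19.2 = 61 minutes.

61.0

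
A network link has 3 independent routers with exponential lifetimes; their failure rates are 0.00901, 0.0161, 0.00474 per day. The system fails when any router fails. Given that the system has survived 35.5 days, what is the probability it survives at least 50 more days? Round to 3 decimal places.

Time to first failure ~ Exp(Σλ) with Σλ = 0.02985.
By memorylessness, P(T > 35.5+50 | T > 35.5) = P(T > 50) = e^(−0.02985·50) ≈ 0.225.

0.225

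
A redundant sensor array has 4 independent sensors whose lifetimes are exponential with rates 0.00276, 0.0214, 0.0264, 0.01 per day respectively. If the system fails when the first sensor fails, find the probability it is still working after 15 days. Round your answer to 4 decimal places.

0.4032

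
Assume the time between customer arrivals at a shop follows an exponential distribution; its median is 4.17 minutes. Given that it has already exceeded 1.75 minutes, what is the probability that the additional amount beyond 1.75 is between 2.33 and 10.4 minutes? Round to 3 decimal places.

For an exponential, median = ln(2)/λ, so λ = ln 2 / 4.17 = 0.166222 per minute.
Memoryless: the residual past 1.75 is again Exp(λ).
P(2.33 < residual < 10.4) = e^(−λ·2.33) − e^(−λ·10.4) = 0.67889 − 0.17751 ≈ 0.501.

0.501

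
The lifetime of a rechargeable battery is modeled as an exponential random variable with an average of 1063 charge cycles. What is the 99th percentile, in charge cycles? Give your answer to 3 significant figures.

4900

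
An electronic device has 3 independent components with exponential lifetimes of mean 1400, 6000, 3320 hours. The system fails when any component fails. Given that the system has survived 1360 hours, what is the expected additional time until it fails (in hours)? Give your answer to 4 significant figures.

First-failure rate Σλ = 1/1400 + 1/6000 + 1/3320 = 0.00118216.
By memorylessness the expected residual is 1/Σλ = 845.911 hours, regardless of the 1360 already elapsed.

845.9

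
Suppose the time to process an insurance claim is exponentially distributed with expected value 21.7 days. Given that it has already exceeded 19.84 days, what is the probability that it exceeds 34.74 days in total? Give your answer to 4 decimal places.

0.5033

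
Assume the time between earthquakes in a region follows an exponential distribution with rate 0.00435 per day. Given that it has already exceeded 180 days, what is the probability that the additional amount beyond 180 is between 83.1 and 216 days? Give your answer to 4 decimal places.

Memoryless: the residual past 180 is again Exp(λ).
P(83.1 < residual < 216) = e^(−λ·83.1) − e^(−λ·216) = 0.69664 − 0.39078 ≈ 0.3059.

0.3059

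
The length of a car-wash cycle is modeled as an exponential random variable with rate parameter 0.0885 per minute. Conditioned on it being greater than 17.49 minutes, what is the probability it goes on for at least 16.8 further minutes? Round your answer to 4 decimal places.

0.2261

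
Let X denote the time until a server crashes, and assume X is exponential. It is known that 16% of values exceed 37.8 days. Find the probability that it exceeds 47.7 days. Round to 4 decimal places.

e^(−λ·37.8) = 0.16 ⇒ λ = −ln(0.16)/37.8 = 0.048481.
P(X > 47.7) = e^(−0.048481·47.7) = e^(−2.3125) ≈ 0.0990.

0.0990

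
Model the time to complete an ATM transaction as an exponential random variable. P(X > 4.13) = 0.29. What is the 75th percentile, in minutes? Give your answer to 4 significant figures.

e^(−λ·4.13) = 0.29 ⇒ λ = −ln(0.29)/4.13 = 0.299727.
75th percentile: 1 − e^(−λt) = 0.75, t = −ln(0.25)/λ = 4.62518 minutes.

4.625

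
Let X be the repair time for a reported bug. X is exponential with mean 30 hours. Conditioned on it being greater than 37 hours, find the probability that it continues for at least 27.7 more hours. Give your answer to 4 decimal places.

0.3972

The rate is λ = 1/30 = 0.0333333 per hour.
The exponential is memoryless, so the remaining time is again Exp(λ): the condition X > 37 is irrelevant.
P(X > 27.7) = e^(−0.92333) ≈ 0.3972.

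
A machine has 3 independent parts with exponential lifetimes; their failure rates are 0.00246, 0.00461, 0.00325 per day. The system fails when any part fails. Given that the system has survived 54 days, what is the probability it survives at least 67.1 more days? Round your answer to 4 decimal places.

Time to first failure ~ Exp(Σλ) with Σλ = 0.01032.
By memorylessness, P(T > 54+67.1 | T > 54) = P(T > 67.1) = e^(−0.01032·67.1) ≈ 0.5003.

0.5003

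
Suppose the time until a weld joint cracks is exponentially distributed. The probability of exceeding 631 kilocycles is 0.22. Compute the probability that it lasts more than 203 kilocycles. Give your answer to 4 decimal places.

e^(−λ·631) = 0.22 ⇒ λ = −ln(0.22)/631 = 0.00239957.
P(X > 203) = e^(−0.00239957·203) = e^(−0.48711) ≈ 0.6144.

0.6144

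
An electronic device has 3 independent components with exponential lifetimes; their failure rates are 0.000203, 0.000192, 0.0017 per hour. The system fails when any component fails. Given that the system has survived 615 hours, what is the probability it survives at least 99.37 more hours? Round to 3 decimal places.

Time to first failure ~ Exp(Σλ) with Σλ = 0.002095.
By memorylessness, P(T > 615+99.37 | T > 615) = P(T > 99.37) = e^(−0.002095·99.37) ≈ 0.812.

0.812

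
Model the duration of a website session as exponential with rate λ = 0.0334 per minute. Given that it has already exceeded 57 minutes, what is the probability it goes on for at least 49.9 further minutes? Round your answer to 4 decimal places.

0.1889

The exponential is memoryless, so the remaining time is again Exp(λ): the condition X > 57 is irrelevant.
P(X > 49.9) = e^(−1.6667) ≈ 0.1889.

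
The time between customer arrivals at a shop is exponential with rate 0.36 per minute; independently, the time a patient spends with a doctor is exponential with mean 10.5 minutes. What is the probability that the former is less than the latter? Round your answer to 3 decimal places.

λ_1 = 0.36, λ_2 = 1/10.5 = 0.0952381.
For independent exponentials, P(the former < the latter) = λ_1/(λ_1+λ_2) = 0.36/0.455238 ≈ 0.791.

0.791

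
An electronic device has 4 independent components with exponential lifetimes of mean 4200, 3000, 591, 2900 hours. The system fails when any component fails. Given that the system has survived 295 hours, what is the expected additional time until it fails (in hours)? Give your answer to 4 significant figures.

383.4

First-failure rate Σλ = 1/4200 + 1/3000 + 1/591 + 1/2900 = 0.0026083.
By memorylessness the expected residual is 1/Σλ = 383.391 hours, regardless of the 295 already elapsed.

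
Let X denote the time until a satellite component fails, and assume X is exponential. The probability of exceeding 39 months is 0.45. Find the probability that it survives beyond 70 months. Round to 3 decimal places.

0.239

e^(−λ·39) = 0.45 ⇒ λ = −ln(0.45)/39 = 0.0204746.
P(X > 70) = e^(−0.0204746·70) = e^(−1.4332) ≈ 0.239.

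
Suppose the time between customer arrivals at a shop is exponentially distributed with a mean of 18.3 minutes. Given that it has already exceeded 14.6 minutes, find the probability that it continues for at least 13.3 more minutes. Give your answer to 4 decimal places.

The rate is λ = 1/18.3 = 0.0546448 per minute.
The exponential is memoryless, so the remaining time is again Exp(λ): the condition X > 14.6 is irrelevant.
P(X > 13.3) = e^(−0.72678) ≈ 0.4835.

0.4835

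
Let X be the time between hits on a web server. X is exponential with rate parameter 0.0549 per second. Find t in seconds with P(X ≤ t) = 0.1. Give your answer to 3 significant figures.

1.92

Set 1 − e^(−λt) = 0.1, so t = −ln(0.9)/λ = 0.10536/0.0549 ≈ 1.91914 seconds.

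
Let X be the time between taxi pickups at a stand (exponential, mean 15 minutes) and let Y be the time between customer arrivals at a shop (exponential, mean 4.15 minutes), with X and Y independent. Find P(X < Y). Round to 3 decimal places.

0.217

λ_1 = 1/15 = 0.0666667, λ_2 = 1/4.15 = 0.240964.
For independent exponentials, P(X < Y) = λ_1/(λ_1+λ_2) = 0.0666667/0.307631 ≈ 0.217.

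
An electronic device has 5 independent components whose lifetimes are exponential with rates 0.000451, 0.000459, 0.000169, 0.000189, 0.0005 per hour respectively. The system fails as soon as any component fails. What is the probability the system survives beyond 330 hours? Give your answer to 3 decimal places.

0.558

The time to first failure is exponential with rate Σλ = 0.000451 + 0.000459 + 0.000169 + 0.000189 + 0.0005 = 0.001768.
P(min > 330) = e^(−0.001768·330) = e^(−0.58344) ≈ 0.558.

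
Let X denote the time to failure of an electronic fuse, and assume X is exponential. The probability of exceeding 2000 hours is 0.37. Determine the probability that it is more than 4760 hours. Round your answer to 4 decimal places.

0.0938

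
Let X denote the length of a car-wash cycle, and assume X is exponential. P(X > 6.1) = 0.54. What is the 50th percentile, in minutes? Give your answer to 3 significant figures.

6.86

e^(−λ·6.1) = 0.54 ⇒ λ = −ln(0.54)/6.1 = 0.101014.
50th percentile: 1 − e^(−λt) = 0.5, t = −ln(0.5)/λ = 6.86188 minutes.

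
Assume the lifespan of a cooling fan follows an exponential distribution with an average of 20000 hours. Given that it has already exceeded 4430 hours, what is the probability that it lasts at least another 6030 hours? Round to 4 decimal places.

0.7397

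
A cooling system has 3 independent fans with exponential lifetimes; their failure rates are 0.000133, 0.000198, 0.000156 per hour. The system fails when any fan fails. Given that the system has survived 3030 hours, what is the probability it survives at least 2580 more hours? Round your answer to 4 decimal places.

0.2847

Time to first failure ~ Exp(Σλ) with Σλ = 0.000487.
By memorylessness, P(T > 3030+2580 | T > 3030) = P(T > 2580) = e^(−0.000487·2580) ≈ 0.2847.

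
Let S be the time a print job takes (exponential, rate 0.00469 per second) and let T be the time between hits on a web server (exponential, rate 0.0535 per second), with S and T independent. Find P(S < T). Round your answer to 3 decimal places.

λ_1 = 0.00469, λ_2 = 0.0535.
For independent exponentials, P(S < T) = λ_1/(λ_1+λ_2) = 0.00469/0.05819 ≈ 0.081.

0.081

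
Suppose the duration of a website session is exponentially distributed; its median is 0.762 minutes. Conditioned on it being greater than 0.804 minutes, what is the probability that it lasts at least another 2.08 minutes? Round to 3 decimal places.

0.151

For an exponential, median = ln(2)/λ, so λ = ln 2 / 0.762 = 0.909642 per minute.
The exponential is memoryless, so the remaining time is again Exp(λ): the condition X > 0.804 is irrelevant.
P(X > 2.08) = e^(−1.8921) ≈ 0.151.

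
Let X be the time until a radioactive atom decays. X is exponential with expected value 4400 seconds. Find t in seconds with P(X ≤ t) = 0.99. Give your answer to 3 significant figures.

The rate is λ = 1/4400 = 0.000227273 per second.
Set 1 − e^(−λt) = 0.99, so t = −ln(0.01)/λ = 4.6052/0.000227273 ≈ 20262.7 seconds.

20300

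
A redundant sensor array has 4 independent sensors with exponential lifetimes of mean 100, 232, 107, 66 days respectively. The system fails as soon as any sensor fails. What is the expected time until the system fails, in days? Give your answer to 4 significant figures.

25.77

The first failure time is exponential with rate Σλ_i = 1/100 + 1/232 + 1/107 + 1/66 = 0.0388077 per day.
E[min] = 1/Σλ = 1/0.0388077 = 25.7681 days.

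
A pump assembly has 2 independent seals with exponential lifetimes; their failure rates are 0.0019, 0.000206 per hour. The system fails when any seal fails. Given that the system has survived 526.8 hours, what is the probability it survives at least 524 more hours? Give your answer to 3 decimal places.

0.332

Time to first failure ~ Exp(Σλ) with Σλ = 0.002106.
By memorylessness, P(T > 526.8+524 | T > 526.8) = P(T > 524) = e^(−0.002106·524) ≈ 0.332.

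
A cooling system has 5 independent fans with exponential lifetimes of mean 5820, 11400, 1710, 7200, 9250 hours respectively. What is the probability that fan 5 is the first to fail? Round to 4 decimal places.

Rates: λ_i = 1/mean_i → 0.000171821, 0.0000877193, 0.000584795, 0.000138889, 0.000108108; Σλ = 0.00109133.
P(fan 5 first) = λ_5/Σλ = 0.000108108/0.00109133 ≈ 0.0991.

0.0991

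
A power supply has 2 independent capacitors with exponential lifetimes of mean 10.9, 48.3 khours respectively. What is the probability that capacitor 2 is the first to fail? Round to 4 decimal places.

0.1841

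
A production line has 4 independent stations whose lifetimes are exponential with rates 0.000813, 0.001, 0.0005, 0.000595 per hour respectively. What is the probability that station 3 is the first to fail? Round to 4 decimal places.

0.1719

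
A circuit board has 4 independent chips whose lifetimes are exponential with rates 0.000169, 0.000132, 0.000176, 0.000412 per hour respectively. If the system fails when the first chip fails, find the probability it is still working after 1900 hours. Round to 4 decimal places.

The time to first failure is exponential with rate Σλ = 0.000169 + 0.000132 + 0.000176 + 0.000412 = 0.000889.
P(min > 1900) = e^(−0.000889·1900) = e^(−1.6891) ≈ 0.1847.

0.1847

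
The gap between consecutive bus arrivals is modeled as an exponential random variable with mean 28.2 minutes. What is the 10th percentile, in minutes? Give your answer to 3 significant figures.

2.97

The rate is λ = 1/28.2 = 0.035461 per minute.
Set 1 − e^(−λt) = 0.1, so t = −ln(0.9)/λ = 0.10536/0.035461 ≈ 2.97117 minutes.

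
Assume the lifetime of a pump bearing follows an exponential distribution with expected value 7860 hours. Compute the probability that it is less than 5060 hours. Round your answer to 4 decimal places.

0.4747

The rate is λ = 1/7860 = 0.000127226 per hour.
P(X ≤ 5060) = 1 − e^(−λ·5060) = 1 − e^(−0.64377) ≈ 0.4747.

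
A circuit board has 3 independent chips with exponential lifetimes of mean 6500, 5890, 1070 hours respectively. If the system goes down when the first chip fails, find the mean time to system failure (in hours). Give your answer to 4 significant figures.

794.8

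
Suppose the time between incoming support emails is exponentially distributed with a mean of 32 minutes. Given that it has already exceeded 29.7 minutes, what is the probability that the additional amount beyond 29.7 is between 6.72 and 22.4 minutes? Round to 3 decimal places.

0.314

The rate is λ = 1/32 = 0.03125 per minute.
Memoryless: the residual past 29.7 is again Exp(λ).
P(6.72 < residual < 22.4) = e^(−λ·6.72) − e^(−λ·22.4) = 0.81058 − 0.49659 ≈ 0.314.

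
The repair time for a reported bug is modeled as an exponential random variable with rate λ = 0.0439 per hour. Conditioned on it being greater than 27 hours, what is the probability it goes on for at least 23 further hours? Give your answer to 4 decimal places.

0.3643

P(X > s+t | X > s) = e^(−λ(s+t))/e^(−λs) = e^(−λt), independent of s = 27.
P(X > 23) = e^(−1.0097) ≈ 0.3643.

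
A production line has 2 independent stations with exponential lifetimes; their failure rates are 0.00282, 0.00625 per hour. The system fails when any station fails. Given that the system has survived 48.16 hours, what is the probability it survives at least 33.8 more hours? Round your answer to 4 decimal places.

0.7360

Time to first failure ~ Exp(Σλ) with Σλ = 0.00907.
By memorylessness, P(T > 48.16+33.8 | T > 48.16) = P(T > 33.8) = e^(−0.00907·33.8) ≈ 0.7360.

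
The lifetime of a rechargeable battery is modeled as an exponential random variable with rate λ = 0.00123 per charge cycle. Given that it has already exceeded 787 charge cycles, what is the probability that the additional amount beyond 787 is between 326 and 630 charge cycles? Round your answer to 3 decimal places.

Memoryless: the residual past 787 is again Exp(λ).
P(326 < residual < 630) = e^(−λ·326) − e^(−λ·630) = 0.66966 − 0.46075 ≈ 0.209.

0.209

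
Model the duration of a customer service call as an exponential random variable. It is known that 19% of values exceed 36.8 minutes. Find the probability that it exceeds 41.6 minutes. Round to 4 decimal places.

0.1530

e^(−λ·36.8) = 0.19 ⇒ λ = −ln(0.19)/36.8 = 0.0451286.
P(X > 41.6) = e^(−0.0451286·41.6) = e^(−1.8773) ≈ 0.1530.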